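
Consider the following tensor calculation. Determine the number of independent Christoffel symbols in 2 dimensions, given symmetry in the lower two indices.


Christoffel symbols Gamma^k_{ij} are symmetric in i,j, so there are d * d(d+1)/2 independent symbols.
d = 2
d(d+1)/2 = 2 * 3 / 2 = 3
Total = 2 * 3 = 6

6


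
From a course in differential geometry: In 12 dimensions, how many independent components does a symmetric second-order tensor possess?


A symmetric rank-2 tensor in d dimensions has d(d+1)/2 independent components.
d = 12
d(d+1)/2 = 12 * 13 / 2 = 156 / 2 = 78

78


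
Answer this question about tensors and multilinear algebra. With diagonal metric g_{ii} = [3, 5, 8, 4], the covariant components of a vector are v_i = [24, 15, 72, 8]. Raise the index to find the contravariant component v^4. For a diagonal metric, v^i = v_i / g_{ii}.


To raise an index with a diagonal metric: v^i = v_i / g_{ii}.
For index 4: v_4 = 8, g_{44} = 4
v^4 = 8 / 4 = 2

2


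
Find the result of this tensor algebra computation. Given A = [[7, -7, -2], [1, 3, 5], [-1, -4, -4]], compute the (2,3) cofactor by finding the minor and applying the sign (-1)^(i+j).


To find cofactor C_{23}, delete row 2 and column 3.
The resulting 2x2 submatrix is: [[7, -7], [-1, -4]]
Minor M_{23} = 7*-4 - -7*-1
  = -28 - 7 = -35
Sign = (-1)^(2+3) = (-1)^5 = -1
Cofactor C_{23} = -1 * -35 = 35

35


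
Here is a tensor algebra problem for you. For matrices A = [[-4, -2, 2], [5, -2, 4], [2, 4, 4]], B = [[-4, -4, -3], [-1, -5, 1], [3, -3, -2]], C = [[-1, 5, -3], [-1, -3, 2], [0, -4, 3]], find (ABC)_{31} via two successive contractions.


(ABC)_{31} = sum_m (AB)_{3m} C_{m1}. First compute row 3 of AB.
(AB)_{31} = 2*-4 + 4*-1 + 4*3 = 0
(AB)_{32} = 2*-4 + 4*-5 + 4*-3 = -40
(AB)_{33} = 2*-3 + 4*1 + 4*-2 = -10
Now contract with column 1 of C:
(AB)_{31} * C_{11} = 0 * -1 = 0
(AB)_{32} * C_{21} = -40 * -1 = 40
(AB)_{33} * C_{31} = -10 * 0 = 0
(ABC)_{31} = 0 + 40 + 0 = 40

40


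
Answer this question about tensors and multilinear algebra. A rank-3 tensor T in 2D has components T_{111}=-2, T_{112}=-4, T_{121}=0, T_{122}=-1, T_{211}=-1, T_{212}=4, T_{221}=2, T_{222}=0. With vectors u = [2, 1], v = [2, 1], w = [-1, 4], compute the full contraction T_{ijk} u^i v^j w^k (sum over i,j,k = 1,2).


S = sum over i,j,k of T_{ijk} u_i v_j w_k. Expanding all 8 terms:
T_{111}*u_1*v_1*w_1 = -2*2*2*-1 = 8  (running total: 8)
T_{112}*u_1*v_1*w_2 = -4*2*2*4 = -64  (running total: -56)
T_{121}*u_1*v_2*w_1 = 0*2*1*-1 = 0  (running total: -56)
T_{122}*u_1*v_2*w_2 = -1*2*1*4 = -8  (running total: -64)
T_{211}*u_2*v_1*w_1 = -1*1*2*-1 = 2  (running total: -62)
T_{212}*u_2*v_1*w_2 = 4*1*2*4 = 32  (running total: -30)
T_{221}*u_2*v_2*w_1 = 2*1*1*-1 = -2  (running total: -32)
T_{222}*u_2*v_2*w_2 = 0*1*1*4 = 0  (running total: -32)
S = -32

-32


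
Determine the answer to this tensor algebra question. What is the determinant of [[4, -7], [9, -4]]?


For a 2x2 matrix [[a, b], [c, d]], det = a*d - b*c.
a = 4, b = -7, c = 9, d = -4
a*d = 4 * -4 = -16
b*c = -7 * 9 = -63
det = -16 - -63 = 47

47


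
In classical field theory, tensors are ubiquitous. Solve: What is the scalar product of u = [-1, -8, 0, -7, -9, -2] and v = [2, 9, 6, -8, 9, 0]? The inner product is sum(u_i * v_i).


The inner product u . v = sum of u_i * v_i.
Term-by-term: -1 * 2, -8 * 9, 0 * 6, -7 * -8, -9 * 9, -2 * 0
Products: -2, -72, 0, 56, -81, 0
Sum = -2 + -72 + 0 + 56 + -81 + 0 = -99

-99


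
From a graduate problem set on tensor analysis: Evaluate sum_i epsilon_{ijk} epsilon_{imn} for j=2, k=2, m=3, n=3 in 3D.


Using the identity: epsilon_{ijk} epsilon_{imn} = delta_{jm} delta_{kn} - delta_{jn} delta_{km}.
delta_{23} = 0
delta_{23} = 0
delta_{23} = 0
delta_{23} = 0
Result = 0 * 0 - 0 * 0 = 0 - 0 = 0

0


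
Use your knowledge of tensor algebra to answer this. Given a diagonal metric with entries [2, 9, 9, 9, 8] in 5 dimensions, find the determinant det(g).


For a diagonal metric, the determinant is the product of diagonal entries.
Diagonal entries: 2, 9, 9, 9, 8
det(g) = 2 * 9 * 9 * 9 * 8 = 11664

11664


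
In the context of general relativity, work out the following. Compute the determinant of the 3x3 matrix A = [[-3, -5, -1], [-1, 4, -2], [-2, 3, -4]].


Expanding along the first row, det(A) = a11*M_11 - a12*M_12 + a13*M_13, where M_1j is the (1,j) minor.
Minor M_11 = 4*-4 - -2*3 = -10
Minor M_12 = -1*-4 - -2*-2 = 0
Minor M_13 = -1*3 - 4*-2 = 5
det = -3*(-10) - -5*(0) + -1*(5)
    = 30 - 0 + -5
    = 25

25


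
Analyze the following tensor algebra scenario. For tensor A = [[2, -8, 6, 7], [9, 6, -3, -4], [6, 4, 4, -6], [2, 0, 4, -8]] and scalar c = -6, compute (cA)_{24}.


Scalar multiplication: (cA)_{ij} = c * A_{ij}.
c = -6
A_{24} = -4
(cA)_{24} = -6 * -4 = 24

24


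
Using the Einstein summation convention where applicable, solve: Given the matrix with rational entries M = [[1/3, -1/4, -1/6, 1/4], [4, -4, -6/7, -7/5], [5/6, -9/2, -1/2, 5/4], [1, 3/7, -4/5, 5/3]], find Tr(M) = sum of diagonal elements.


The trace is the sum of diagonal entries.
Diagonal: M[1,1] = 1/3, M[2,2] = -4, M[3,3] = -1/2, M[4,4] = 5/3
Tr(M) = 1/3 + -4 + -1/2 + 5/3
Computing step by step:
After adding M[1,1]: 1/3
After adding M[2,2]: -11/3
After adding M[3,3]: -25/6
After adding M[4,4]: -5/2
Tr(M) = -5/2

-5/2


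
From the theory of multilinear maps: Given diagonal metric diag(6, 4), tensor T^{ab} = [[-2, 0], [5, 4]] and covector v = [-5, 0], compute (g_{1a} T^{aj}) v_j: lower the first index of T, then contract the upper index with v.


Step 1: lower the first index. For a diagonal metric, g_{ia} T^{aj} = g_{ii} T^{ij} (no sum on i).
g_{11} = 6
S_1{}^1 = 6 * T^{11} = 6 * -2 = -12
S_1{}^2 = 6 * T^{12} = 6 * 0 = 0
Step 2: contract S_1{}^j with v_j.
S_1{}^1 * v_1 = -12 * -5 = 60
S_1{}^2 * v_2 = 0 * 0 = 0
Result = 60 + 0 = 60

60


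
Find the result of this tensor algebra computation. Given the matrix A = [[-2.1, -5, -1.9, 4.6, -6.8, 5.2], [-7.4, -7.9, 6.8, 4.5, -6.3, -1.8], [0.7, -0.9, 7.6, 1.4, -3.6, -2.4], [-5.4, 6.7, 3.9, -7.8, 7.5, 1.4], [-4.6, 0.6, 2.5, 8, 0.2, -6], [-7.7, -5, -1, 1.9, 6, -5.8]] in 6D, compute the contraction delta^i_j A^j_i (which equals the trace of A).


The contraction (trace) of a rank-2 tensor is the sum of its diagonal elements.
Diagonal entries: A[1,1] = -2.1, A[2,2] = -7.9, A[3,3] = 7.6, A[4,4] = -7.8, A[5,5] = 0.2, A[6,6] = -5.8
Tr(A) = -2.1 + -7.9 + 7.6 + -7.8 + 0.2 + -5.8 = -15.8

-15.8


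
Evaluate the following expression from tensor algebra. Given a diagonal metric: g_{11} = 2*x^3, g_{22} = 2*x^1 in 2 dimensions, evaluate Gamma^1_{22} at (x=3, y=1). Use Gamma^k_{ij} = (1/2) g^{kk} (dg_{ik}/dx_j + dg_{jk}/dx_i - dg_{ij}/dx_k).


For a diagonal metric, Gamma^k_{ij} = (1/2) g^{kk} (dg_{ik}/dx_j + dg_{jk}/dx_i - dg_{ij}/dx_k).
The metric is diagonal, so g_{ab} = 0 for a != b.
At the given point: g_{11} = 54, g_{22} = 6
g^{11} = 1/54
dg_{21}/dx_2 = 0 (off-diagonal)
dg_{21}/dx_2 = 0 (off-diagonal)
dg_{22}/dx_1 = dg_{22}/dx_1 = 2
Numerator = 0 + 0 - 2 = -2
Gamma^1_{22} = -2 / (2 * 54) = -1/54

-1/54


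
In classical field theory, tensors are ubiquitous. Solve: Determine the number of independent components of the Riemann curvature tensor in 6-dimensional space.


The Riemann tensor in d dimensions has d^2(d^2 - 1)/12 independent components.
d = 6, so d^2 = 36
d^2 - 1 = 35
d^2(d^2 - 1) = 36 * 35 = 1260
Divide by 12: 1260 / 12 = 105

105


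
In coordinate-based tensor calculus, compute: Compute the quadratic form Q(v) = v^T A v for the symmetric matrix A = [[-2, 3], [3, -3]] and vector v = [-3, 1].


First compute Av:
(Av)_1 = -2*-3 + 3*1 = 9
(Av)_2 = 3*-3 + -3*1 = -12
Av = [9, -12]
Then v^T (Av) = -3*9 + 1*-12
= -27 + -12 = -39

-39


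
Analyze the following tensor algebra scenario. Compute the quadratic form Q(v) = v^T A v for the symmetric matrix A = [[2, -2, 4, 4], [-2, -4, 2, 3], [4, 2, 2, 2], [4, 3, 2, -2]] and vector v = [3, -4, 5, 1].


First compute Av:
(Av)_1 = 2*3 + -2*-4 + 4*5 + 4*1 = 38
(Av)_2 = -2*3 + -4*-4 + 2*5 + 3*1 = 23
(Av)_3 = 4*3 + 2*-4 + 2*5 + 2*1 = 16
(Av)_4 = 4*3 + 3*-4 + 2*5 + -2*1 = 8
Av = [38, 23, 16, 8]
Then v^T (Av) = 3*38 + -4*23 + 5*16 + 1*8
= 114 + -92 + 80 + 8 = 110

110


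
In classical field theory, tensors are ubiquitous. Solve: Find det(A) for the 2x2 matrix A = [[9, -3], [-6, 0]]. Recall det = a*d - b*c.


For a 2x2 matrix [[a, b], [c, d]], det = a*d - b*c.
a = 9, b = -3, c = -6, d = 0
a*d = 9 * 0 = 0
b*c = -3 * -6 = 18
det = 0 - 18 = -18

-18


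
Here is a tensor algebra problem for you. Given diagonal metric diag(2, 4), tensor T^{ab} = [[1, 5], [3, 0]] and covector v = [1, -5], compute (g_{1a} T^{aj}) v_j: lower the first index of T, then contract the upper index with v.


Step 1: lower the first index. For a diagonal metric, g_{ia} T^{aj} = g_{ii} T^{ij} (no sum on i).
g_{11} = 2
S_1{}^1 = 2 * T^{11} = 2 * 1 = 2
S_1{}^2 = 2 * T^{12} = 2 * 5 = 10
Step 2: contract S_1{}^j with v_j.
S_1{}^1 * v_1 = 2 * 1 = 2
S_1{}^2 * v_2 = 10 * -5 = -50
Result = 2 + -50 = -48

-48


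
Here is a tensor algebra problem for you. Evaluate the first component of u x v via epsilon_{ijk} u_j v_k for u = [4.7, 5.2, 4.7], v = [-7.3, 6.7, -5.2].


(u x v)_1 = sum_{j,k} epsilon_{1jk} u_j v_k. Only permutations of (1,2,3) contribute; the two non-zero terms are:
eps_{123} u_2 v_3 = 1 * 5.2 * -5.2 = -27.04
eps_{132} u_3 v_2 = -1 * 4.7 * 6.7 = -31.49
(u x v)_1 = -58.53

-58.53


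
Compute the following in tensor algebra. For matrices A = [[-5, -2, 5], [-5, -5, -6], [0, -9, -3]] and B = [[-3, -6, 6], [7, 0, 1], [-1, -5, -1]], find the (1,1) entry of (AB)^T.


(AB)^T_{ij} = (AB)_{ji} = sum_k A_{jk} B_{ki}.
For i=1, j=1 we need (AB)_{11}:
A_{11} * B_{11} = -5 * -3 = 15
A_{12} * B_{21} = -2 * 7 = -14
A_{13} * B_{31} = 5 * -1 = -5
Sum = 15 + -14 + -5 = -4

-4


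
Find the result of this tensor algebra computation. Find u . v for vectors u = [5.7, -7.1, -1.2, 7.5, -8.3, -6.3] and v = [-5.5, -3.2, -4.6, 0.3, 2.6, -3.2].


The inner product u . v = sum of u_i * v_i.
Term-by-term: 5.7 * -5.5, -7.1 * -3.2, -1.2 * -4.6, 7.5 * 0.3, -8.3 * 2.6, -6.3 * -3.2
Products: -31.35, 22.72, 5.52, 2.25, -21.58, 20.16
Sum = -31.35 + 22.72 + 5.52 + 2.25 + -21.58 + 20.16 = -2.28

-2.28


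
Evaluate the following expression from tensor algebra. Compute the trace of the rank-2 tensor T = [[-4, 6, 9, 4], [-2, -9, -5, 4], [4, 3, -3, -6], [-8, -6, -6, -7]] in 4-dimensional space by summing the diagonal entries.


The contraction (trace) of a rank-2 tensor is the sum of its diagonal elements.
Diagonal entries: A[1,1] = -4, A[2,2] = -9, A[3,3] = -3, A[4,4] = -7
Tr(A) = -4 + -9 + -3 + -7 = -23

-23


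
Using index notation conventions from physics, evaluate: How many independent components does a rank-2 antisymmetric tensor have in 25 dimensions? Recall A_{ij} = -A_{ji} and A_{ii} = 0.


An antisymmetric rank-2 tensor satisfies A_{ij} = -A_{ji}, so diagonal entries are zero.
The independent components are the upper-triangular entries: C(n, 2) = n(n-1)/2.
n = 25
C(25, 2) = 25 * 24 / 2 = 600 / 2 = 300

300


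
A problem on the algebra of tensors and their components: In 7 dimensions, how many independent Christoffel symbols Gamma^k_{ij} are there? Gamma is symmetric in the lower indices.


Christoffel symbols Gamma^k_{ij} are symmetric in i,j, so there are d * d(d+1)/2 independent symbols.
d = 7
d(d+1)/2 = 7 * 8 / 2 = 28
Total = 7 * 28 = 196

196


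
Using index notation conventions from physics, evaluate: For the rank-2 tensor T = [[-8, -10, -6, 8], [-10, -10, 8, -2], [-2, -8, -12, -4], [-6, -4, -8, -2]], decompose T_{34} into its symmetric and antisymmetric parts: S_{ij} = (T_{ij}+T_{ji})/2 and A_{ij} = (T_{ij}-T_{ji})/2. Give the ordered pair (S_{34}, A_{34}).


T_{34} = -4
T_{43} = -8
S_{34} = (-4 + -8)/2 = -12/2 = -6
A_{34} = (-4 - -8)/2 = 4/2 = 2
Check: S + A = -6 + 2 = -4 = T_{34}.

(-6, 2)


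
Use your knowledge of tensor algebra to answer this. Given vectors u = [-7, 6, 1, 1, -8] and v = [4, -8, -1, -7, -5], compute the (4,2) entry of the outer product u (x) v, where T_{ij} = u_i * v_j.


The outer product entry T_{ij} = u_i * v_j.
We need i=4, j=2.
u_4 = 1, v_2 = -8
T_{4,2} = 1 * -8 = -8

-8


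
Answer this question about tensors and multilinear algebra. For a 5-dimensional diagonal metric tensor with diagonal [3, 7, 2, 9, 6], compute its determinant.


For a diagonal metric, the determinant is the product of diagonal entries.
Diagonal entries: 3, 7, 2, 9, 6
det(g) = 3 * 7 * 2 * 9 * 6 = 2268

2268


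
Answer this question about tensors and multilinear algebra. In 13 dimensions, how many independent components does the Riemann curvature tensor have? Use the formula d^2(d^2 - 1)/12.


The Riemann tensor in d dimensions has d^2(d^2 - 1)/12 independent components.
d = 13, so d^2 = 169
d^2 - 1 = 168
d^2(d^2 - 1) = 169 * 168 = 28392
Divide by 12: 28392 / 12 = 2366

2366


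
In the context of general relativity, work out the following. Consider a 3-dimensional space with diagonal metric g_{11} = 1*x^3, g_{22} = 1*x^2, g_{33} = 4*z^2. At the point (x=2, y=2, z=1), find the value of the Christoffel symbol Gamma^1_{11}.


For a diagonal metric, Gamma^k_{ij} = (1/2) g^{kk} (dg_{ik}/dx_j + dg_{jk}/dx_i - dg_{ij}/dx_k).
The metric is diagonal, so g_{ab} = 0 for a != b.
At the given point: g_{11} = 8, g_{22} = 4, g_{33} = 4
g^{11} = 1/8
dg_{11}/dx_1 = dg_{11}/dx_1 = 12
dg_{11}/dx_1 = dg_{11}/dx_1 = 12
dg_{11}/dx_1 = dg_{11}/dx_1 = 12
Numerator = 12 + 12 - 12 = 12
Gamma^1_{11} = 12 / (2 * 8) = 3/4

3/4


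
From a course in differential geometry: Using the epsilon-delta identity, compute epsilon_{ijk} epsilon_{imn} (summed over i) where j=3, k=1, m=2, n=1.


Using the identity: epsilon_{ijk} epsilon_{imn} = delta_{jm} delta_{kn} - delta_{jn} delta_{km}.
delta_{32} = 0
delta_{11} = 1
delta_{31} = 0
delta_{12} = 0
Result = 0 * 1 - 0 * 0 = 0 - 0 = 0

0


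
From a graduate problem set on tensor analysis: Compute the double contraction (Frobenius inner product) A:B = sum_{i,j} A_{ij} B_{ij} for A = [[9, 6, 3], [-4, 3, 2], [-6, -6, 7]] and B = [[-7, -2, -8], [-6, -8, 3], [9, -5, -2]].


A:B = sum over all i,j of A_{ij} * B_{ij}.
Row 1: 9*-7=-63, 6*-2=-12, 3*-8=-24 => row sum = -99
Row 2: -4*-6=24, 3*-8=-24, 2*3=6 => row sum = 6
Row 3: -6*9=-54, -6*-5=30, 7*-2=-14 => row sum = -38
Total = -99 + 6 + -38 = -131

-131


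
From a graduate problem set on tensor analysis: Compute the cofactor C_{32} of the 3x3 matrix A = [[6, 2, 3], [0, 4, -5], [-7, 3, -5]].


To find cofactor C_{32}, delete row 3 and column 2.
The resulting 2x2 submatrix is: [[6, 3], [0, -5]]
Minor M_{32} = 6*-5 - 3*0
  = -30 - 0 = -30
Sign = (-1)^(3+2) = (-1)^5 = -1
Cofactor C_{32} = -1 * -30 = 30

30


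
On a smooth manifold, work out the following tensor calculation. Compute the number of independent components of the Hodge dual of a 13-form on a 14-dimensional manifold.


The Hodge dual of a p-form on an n-dimensional manifold is an (n-p)-form.
n = 14, p = 13, so dual degree = 14 - 13 = 1
The number of components is C(n, n-p) = C(14, 1) = 14

14


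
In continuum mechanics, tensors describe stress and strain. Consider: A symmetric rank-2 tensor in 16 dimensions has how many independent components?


A symmetric rank-2 tensor in d dimensions has d(d+1)/2 independent components.
d = 16
d(d+1)/2 = 16 * 17 / 2 = 272 / 2 = 136

136


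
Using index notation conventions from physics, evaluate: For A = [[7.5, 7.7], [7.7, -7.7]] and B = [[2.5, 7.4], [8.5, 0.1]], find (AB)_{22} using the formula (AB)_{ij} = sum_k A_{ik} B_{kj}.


(AB)_{ij} = sum_k A_{ik} B_{kj}.
For i=2, j=2:
A_{21} * B_{12} = 7.7 * 7.4 = 56.98
A_{22} * B_{22} = -7.7 * 0.1 = -0.77
Sum = 56.98 + -0.77 = 56.21

56.21


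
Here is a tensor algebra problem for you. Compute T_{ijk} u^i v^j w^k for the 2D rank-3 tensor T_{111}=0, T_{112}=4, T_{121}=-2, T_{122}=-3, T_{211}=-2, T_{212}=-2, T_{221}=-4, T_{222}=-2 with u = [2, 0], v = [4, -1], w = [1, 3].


S = sum over i,j,k of T_{ijk} u_i v_j w_k. Expanding all 8 terms:
T_{111}*u_1*v_1*w_1 = 0*2*4*1 = 0  (running total: 0)
T_{112}*u_1*v_1*w_2 = 4*2*4*3 = 96  (running total: 96)
T_{121}*u_1*v_2*w_1 = -2*2*-1*1 = 4  (running total: 100)
T_{122}*u_1*v_2*w_2 = -3*2*-1*3 = 18  (running total: 118)
T_{211}*u_2*v_1*w_1 = -2*0*4*1 = 0  (running total: 118)
T_{212}*u_2*v_1*w_2 = -2*0*4*3 = 0  (running total: 118)
T_{221}*u_2*v_2*w_1 = -4*0*-1*1 = 0  (running total: 118)
T_{222}*u_2*v_2*w_2 = -2*0*-1*3 = 0  (running total: 118)
S = 118

118


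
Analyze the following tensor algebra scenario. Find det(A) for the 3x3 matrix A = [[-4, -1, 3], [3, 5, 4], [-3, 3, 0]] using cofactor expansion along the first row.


Expanding along the first row, det(A) = a11*M_11 - a12*M_12 + a13*M_13, where M_1j is the (1,j) minor.
Minor M_11 = 5*0 - 4*3 = -12
Minor M_12 = 3*0 - 4*-3 = 12
Minor M_13 = 3*3 - 5*-3 = 24
det = -4*(-12) - -1*(12) + 3*(24)
    = 48 - -12 + 72
    = 132

132


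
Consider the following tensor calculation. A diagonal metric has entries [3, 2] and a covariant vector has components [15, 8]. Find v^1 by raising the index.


To raise an index with a diagonal metric: v^i = v_i / g_{ii}.
For index 1: v_1 = 15, g_{11} = 3
v^1 = 15 / 3 = 5

5


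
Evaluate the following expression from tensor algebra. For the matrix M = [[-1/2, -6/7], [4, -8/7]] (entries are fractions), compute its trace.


The trace is the sum of diagonal entries.
Diagonal: M[1,1] = -1/2, M[2,2] = -8/7
Tr(M) = -1/2 + -8/7
Computing step by step:
After adding M[1,1]: -1/2
After adding M[2,2]: -23/14
Tr(M) = -23/14

-23/14


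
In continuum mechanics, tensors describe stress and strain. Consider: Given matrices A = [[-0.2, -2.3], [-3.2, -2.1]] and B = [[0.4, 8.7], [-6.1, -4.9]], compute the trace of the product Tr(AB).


Tr(AB) = sum_i (AB)_{ii} where (AB)_{ii} = sum_k A_{ik} B_{ki}.
(AB)_{11} = -0.2*0.4 + -2.3*-6.1 = 13.95
(AB)_{22} = -3.2*8.7 + -2.1*-4.9 = -17.55
Tr(AB) = 13.95 + -17.55 = -3.6

-3.6


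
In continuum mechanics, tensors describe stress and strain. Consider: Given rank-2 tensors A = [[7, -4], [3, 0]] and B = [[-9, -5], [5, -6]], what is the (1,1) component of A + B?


Tensor addition is component-wise: (A + B)_{ij} = A_{ij} + B_{ij}.
A_{11} = 7
B_{11} = -9
(A + B)_{11} = 7 + -9 = -2

-2


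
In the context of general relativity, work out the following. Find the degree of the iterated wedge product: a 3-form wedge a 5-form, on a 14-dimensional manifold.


The degree of a wedge product is the sum of the degrees of the individual forms.
Degrees: 3, 5
Total degree = 3 + 5 = 8

8


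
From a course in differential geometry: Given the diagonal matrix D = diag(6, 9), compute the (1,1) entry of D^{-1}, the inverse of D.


For a diagonal matrix, the inverse has entries (D^{-1})_{ii} = 1/d_{ii}.
The diagonal entries are: d_{11} = 6, d_{22} = 9
We need (D^{-1})_{11} = 1/d_{11} = 1/6 = 1/6

1/6


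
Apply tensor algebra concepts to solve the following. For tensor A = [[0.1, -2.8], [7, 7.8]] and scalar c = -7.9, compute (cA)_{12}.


Scalar multiplication: (cA)_{ij} = c * A_{ij}.
c = -7.9
A_{12} = -2.8
(cA)_{12} = -7.9 * -2.8 = 22.12

22.12


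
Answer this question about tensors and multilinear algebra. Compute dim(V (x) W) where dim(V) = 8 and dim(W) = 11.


The dimension of a tensor product is the product of dimensions.
dim(V) = 8, dim(W) = 11
dim(V (x) W) = 8 * 11 = 88

88


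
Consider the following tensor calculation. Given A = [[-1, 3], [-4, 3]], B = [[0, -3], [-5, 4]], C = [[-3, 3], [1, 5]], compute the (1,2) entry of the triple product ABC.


(ABC)_{12} = sum_m (AB)_{1m} C_{m2}. First compute row 1 of AB.
(AB)_{11} = -1*0 + 3*-5 = -15
(AB)_{12} = -1*-3 + 3*4 = 15
Now contract with column 2 of C:
(AB)_{11} * C_{12} = -15 * 3 = -45
(AB)_{12} * C_{22} = 15 * 5 = 75
(ABC)_{12} = -45 + 75 = 30

30


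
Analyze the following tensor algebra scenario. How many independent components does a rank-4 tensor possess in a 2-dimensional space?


The number of components of a rank-r tensor in d dimensions is d^r.
Here d = 2 and r = 4.
2^4 = 16

16


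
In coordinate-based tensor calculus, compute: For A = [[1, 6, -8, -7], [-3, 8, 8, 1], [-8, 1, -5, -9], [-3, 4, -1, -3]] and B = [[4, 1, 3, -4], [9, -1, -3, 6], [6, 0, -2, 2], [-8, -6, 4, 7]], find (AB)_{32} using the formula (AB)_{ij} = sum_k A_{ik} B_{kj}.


(AB)_{ij} = sum_k A_{ik} B_{kj}.
For i=3, j=2:
A_{31} * B_{12} = -8 * 1 = -8
A_{32} * B_{22} = 1 * -1 = -1
A_{33} * B_{32} = -5 * 0 = 0
A_{34} * B_{42} = -9 * -6 = 54
Sum = -8 + -1 + 0 + 54 = 45

45


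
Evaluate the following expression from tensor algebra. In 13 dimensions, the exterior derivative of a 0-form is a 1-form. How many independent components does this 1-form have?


The exterior derivative of a p-form is a (p+1)-form.
Its number of independent components is C(n, p+1).
n = 13, p+1 = 1
C(13, 1) = 13

13


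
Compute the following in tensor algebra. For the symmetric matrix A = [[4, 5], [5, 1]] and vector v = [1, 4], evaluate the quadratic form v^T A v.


First compute Av:
(Av)_1 = 4*1 + 5*4 = 24
(Av)_2 = 5*1 + 1*4 = 9
Av = [24, 9]
Then v^T (Av) = 1*24 + 4*9
= 24 + 36 = 60

60


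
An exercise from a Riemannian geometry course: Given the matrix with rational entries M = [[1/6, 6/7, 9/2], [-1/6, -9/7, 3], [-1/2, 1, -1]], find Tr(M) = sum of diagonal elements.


The trace is the sum of diagonal entries.
Diagonal: M[1,1] = 1/6, M[2,2] = -9/7, M[3,3] = -1
Tr(M) = 1/6 + -9/7 + -1
Computing step by step:
After adding M[1,1]: 1/6
After adding M[2,2]: -47/42
After adding M[3,3]: -89/42
Tr(M) = -89/42

-89/42


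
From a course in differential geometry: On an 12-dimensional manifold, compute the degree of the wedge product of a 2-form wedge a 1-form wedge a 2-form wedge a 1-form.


The degree of a wedge product is the sum of the degrees of the individual forms.
Degrees: 2, 1, 2, 1
Total degree = 2 + 1 + 2 + 1 = 6

6


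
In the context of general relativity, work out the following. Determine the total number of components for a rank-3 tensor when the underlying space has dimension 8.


The number of components of a rank-r tensor in d dimensions is d^r.
Here d = 8 and r = 3.
8^3 = 512

512


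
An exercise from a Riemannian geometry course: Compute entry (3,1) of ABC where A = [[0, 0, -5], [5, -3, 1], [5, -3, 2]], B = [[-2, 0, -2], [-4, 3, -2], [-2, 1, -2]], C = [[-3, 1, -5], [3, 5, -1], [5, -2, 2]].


(ABC)_{31} = sum_m (AB)_{3m} C_{m1}. First compute row 3 of AB.
(AB)_{31} = 5*-2 + -3*-4 + 2*-2 = -2
(AB)_{32} = 5*0 + -3*3 + 2*1 = -7
(AB)_{33} = 5*-2 + -3*-2 + 2*-2 = -8
Now contract with column 1 of C:
(AB)_{31} * C_{11} = -2 * -3 = 6
(AB)_{32} * C_{21} = -7 * 3 = -21
(AB)_{33} * C_{31} = -8 * 5 = -40
(ABC)_{31} = 6 + -21 + -40 = -55

-55


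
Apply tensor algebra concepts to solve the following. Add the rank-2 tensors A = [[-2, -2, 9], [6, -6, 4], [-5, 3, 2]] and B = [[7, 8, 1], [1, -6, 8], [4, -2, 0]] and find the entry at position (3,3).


Tensor addition is component-wise: (A + B)_{ij} = A_{ij} + B_{ij}.
A_{33} = 2
B_{33} = 0
(A + B)_{33} = 2 + 0 = 2

2


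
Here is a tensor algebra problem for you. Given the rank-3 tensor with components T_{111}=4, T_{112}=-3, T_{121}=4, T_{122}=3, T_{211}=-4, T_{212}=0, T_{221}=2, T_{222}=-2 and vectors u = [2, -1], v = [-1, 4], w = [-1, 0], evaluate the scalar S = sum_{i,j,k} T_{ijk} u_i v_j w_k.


S = sum over i,j,k of T_{ijk} u_i v_j w_k. Expanding all 8 terms:
T_{111}*u_1*v_1*w_1 = 4*2*-1*-1 = 8  (running total: 8)
T_{112}*u_1*v_1*w_2 = -3*2*-1*0 = 0  (running total: 8)
T_{121}*u_1*v_2*w_1 = 4*2*4*-1 = -32  (running total: -24)
T_{122}*u_1*v_2*w_2 = 3*2*4*0 = 0  (running total: -24)
T_{211}*u_2*v_1*w_1 = -4*-1*-1*-1 = 4  (running total: -20)
T_{212}*u_2*v_1*w_2 = 0*-1*-1*0 = 0  (running total: -20)
T_{221}*u_2*v_2*w_1 = 2*-1*4*-1 = 8  (running total: -12)
T_{222}*u_2*v_2*w_2 = -2*-1*4*0 = 0  (running total: -12)
S = -12

-12


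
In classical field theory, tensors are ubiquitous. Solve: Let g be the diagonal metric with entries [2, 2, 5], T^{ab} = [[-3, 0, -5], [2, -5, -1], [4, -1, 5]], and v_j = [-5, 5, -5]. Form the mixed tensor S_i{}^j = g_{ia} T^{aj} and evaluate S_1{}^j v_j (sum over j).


Step 1: lower the first index. For a diagonal metric, g_{ia} T^{aj} = g_{ii} T^{ij} (no sum on i).
g_{11} = 2
S_1{}^1 = 2 * T^{11} = 2 * -3 = -6
S_1{}^2 = 2 * T^{12} = 2 * 0 = 0
S_1{}^3 = 2 * T^{13} = 2 * -5 = -10
Step 2: contract S_1{}^j with v_j.
S_1{}^1 * v_1 = -6 * -5 = 30
S_1{}^2 * v_2 = 0 * 5 = 0
S_1{}^3 * v_3 = -10 * -5 = 50
Result = 30 + 0 + 50 = 80

80


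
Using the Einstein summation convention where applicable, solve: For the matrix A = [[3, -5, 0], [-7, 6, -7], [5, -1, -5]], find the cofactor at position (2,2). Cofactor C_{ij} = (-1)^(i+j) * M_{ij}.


To find cofactor C_{22}, delete row 2 and column 2.
The resulting 2x2 submatrix is: [[3, 0], [5, -5]]
Minor M_{22} = 3*-5 - 0*5
  = -15 - 0 = -15
Sign = (-1)^(2+2) = (-1)^4 = 1
Cofactor C_{22} = 1 * -15 = -15

-15


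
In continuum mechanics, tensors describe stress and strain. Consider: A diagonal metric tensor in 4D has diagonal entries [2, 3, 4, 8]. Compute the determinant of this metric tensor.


For a diagonal metric, the determinant is the product of diagonal entries.
Diagonal entries: 2, 3, 4, 8
det(g) = 2 * 3 * 4 * 8 = 192

192


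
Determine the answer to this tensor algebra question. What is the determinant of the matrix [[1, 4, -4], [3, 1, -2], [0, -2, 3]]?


Expanding along the first row, det(A) = a11*M_11 - a12*M_12 + a13*M_13, where M_1j is the (1,j) minor.
Minor M_11 = 1*3 - -2*-2 = -1
Minor M_12 = 3*3 - -2*0 = 9
Minor M_13 = 3*-2 - 1*0 = -6
det = 1*(-1) - 4*(9) + -4*(-6)
    = -1 - 36 + 24
    = -13

-13


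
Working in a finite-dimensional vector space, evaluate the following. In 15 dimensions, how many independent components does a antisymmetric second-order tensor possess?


A antisymmetric rank-2 tensor in d dimensions has d(d-1)/2 independent components.
d = 15
d(d-1)/2 = 15 * 14 / 2 = 210 / 2 = 105

105


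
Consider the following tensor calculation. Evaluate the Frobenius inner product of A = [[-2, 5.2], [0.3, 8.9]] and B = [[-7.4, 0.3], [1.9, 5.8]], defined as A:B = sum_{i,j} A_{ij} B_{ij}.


A:B = sum over all i,j of A_{ij} * B_{ij}.
Row 1: -2*-7.4=14.8, 5.2*0.3=1.56 => row sum = 16.36
Row 2: 0.3*1.9=0.57, 8.9*5.8=51.62 => row sum = 52.19
Total = 16.36 + 52.19 = 68.55

68.55


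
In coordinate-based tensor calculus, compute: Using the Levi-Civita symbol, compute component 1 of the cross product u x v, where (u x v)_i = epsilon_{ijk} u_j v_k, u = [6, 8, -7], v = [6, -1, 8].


(u x v)_1 = sum_{j,k} epsilon_{1jk} u_j v_k. Only permutations of (1,2,3) contribute; the two non-zero terms are:
eps_{123} u_2 v_3 = 1 * 8 * 8 = 64
eps_{132} u_3 v_2 = -1 * -7 * -1 = -7
(u x v)_1 = 57

57


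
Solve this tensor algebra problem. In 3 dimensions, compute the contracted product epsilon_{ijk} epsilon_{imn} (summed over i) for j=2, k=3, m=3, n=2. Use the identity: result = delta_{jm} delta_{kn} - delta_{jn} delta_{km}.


Using the identity: epsilon_{ijk} epsilon_{imn} = delta_{jm} delta_{kn} - delta_{jn} delta_{km}.
delta_{23} = 0
delta_{32} = 0
delta_{22} = 1
delta_{33} = 1
Result = 0 * 0 - 1 * 1 = 0 - 1 = -1

-1


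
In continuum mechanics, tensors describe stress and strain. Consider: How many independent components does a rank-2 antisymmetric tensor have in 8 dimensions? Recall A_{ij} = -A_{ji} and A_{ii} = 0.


An antisymmetric rank-2 tensor satisfies A_{ij} = -A_{ji}, so diagonal entries are zero.
The independent components are the upper-triangular entries: C(n, 2) = n(n-1)/2.
n = 8
C(8, 2) = 8 * 7 / 2 = 56 / 2 = 28

28


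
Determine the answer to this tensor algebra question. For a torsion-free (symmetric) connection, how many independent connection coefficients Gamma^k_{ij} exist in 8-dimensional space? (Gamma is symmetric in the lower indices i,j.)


Christoffel symbols Gamma^k_{ij} are symmetric in i,j, so there are d * d(d+1)/2 independent symbols.
d = 8
d(d+1)/2 = 8 * 9 / 2 = 36
Total = 8 * 36 = 288

288


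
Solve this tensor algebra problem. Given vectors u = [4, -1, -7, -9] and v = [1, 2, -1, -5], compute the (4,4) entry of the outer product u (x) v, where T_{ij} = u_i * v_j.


The outer product entry T_{ij} = u_i * v_j.
We need i=4, j=4.
u_4 = -9, v_4 = -5
T_{4,4} = -9 * -5 = 45

45


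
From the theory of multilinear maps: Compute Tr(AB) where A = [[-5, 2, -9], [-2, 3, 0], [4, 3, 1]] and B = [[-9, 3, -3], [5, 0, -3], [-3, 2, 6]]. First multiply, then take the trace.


Tr(AB) = sum_i (AB)_{ii} where (AB)_{ii} = sum_k A_{ik} B_{ki}.
(AB)_{11} = -5*-9 + 2*5 + -9*-3 = 82
(AB)_{22} = -2*3 + 3*0 + 0*2 = -6
(AB)_{33} = 4*-3 + 3*-3 + 1*6 = -15
Tr(AB) = 82 + -6 + -15 = 61

61


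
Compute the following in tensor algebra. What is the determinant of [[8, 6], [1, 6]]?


For a 2x2 matrix [[a, b], [c, d]], det = a*d - b*c.
a = 8, b = 6, c = 1, d = 6
a*d = 8 * 6 = 48
b*c = 6 * 1 = 6
det = 48 - 6 = 42

42


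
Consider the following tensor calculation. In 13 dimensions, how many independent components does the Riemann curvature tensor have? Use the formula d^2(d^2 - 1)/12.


The Riemann tensor in d dimensions has d^2(d^2 - 1)/12 independent components.
d = 13, so d^2 = 169
d^2 - 1 = 168
d^2(d^2 - 1) = 169 * 168 = 28392
Divide by 12: 28392 / 12 = 2366

2366


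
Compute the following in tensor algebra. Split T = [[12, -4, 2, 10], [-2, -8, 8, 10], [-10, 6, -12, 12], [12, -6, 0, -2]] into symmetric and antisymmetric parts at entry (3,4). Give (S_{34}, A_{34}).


T_{34} = 12
T_{43} = 0
S_{34} = (12 + 0)/2 = 12/2 = 6
A_{34} = (12 - 0)/2 = 12/2 = 6
Check: S + A = 6 + 6 = 12 = T_{34}.

(6, 6)


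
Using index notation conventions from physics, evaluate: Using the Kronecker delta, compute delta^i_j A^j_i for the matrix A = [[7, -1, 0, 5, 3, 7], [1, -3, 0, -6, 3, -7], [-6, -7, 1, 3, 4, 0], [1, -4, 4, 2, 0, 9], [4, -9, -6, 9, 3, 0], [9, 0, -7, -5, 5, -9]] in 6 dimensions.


The contraction (trace) of a rank-2 tensor is the sum of its diagonal elements.
Diagonal entries: A[1,1] = 7, A[2,2] = -3, A[3,3] = 1, A[4,4] = 2, A[5,5] = 3, A[6,6] = -9
Tr(A) = 7 + -3 + 1 + 2 + 3 + -9 = 1

1


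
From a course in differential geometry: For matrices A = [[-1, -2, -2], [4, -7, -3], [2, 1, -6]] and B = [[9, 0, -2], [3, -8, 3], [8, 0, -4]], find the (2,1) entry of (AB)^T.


(AB)^T_{ij} = (AB)_{ji} = sum_k A_{jk} B_{ki}.
For i=2, j=1 we need (AB)_{12}:
A_{11} * B_{12} = -1 * 0 = 0
A_{12} * B_{22} = -2 * -8 = 16
A_{13} * B_{32} = -2 * 0 = 0
Sum = 0 + 16 + 0 = 16

16


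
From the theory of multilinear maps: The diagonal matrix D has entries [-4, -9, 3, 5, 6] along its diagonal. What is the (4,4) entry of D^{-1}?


For a diagonal matrix, the inverse has entries (D^{-1})_{ii} = 1/d_{ii}.
The diagonal entries are: d_{11} = -4, d_{22} = -9, d_{33} = 3, d_{44} = 5, d_{55} = 6
We need (D^{-1})_{44} = 1/d_{44} = 1/5 = 1/5

1/5


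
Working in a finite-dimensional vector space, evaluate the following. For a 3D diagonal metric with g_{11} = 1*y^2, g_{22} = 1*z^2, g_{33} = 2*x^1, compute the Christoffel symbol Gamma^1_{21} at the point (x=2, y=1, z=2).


For a diagonal metric, Gamma^k_{ij} = (1/2) g^{kk} (dg_{ik}/dx_j + dg_{jk}/dx_i - dg_{ij}/dx_k).
The metric is diagonal, so g_{ab} = 0 for a != b.
At the given point: g_{11} = 1, g_{22} = 4, g_{33} = 4
g^{11} = 1/1
dg_{21}/dx_1 = 0 (off-diagonal)
dg_{11}/dx_2 = dg_{11}/dx_2 = 2
dg_{21}/dx_1 = 0 (off-diagonal)
Numerator = 0 + 2 - 0 = 2
Gamma^1_{21} = 2 / (2 * 1) = 1

1


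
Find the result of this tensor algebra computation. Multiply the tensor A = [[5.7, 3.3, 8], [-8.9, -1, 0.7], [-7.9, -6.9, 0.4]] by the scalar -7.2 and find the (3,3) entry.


Scalar multiplication: (cA)_{ij} = c * A_{ij}.
c = -7.2
A_{33} = 0.4
(cA)_{33} = -7.2 * 0.4 = -2.88

-2.88


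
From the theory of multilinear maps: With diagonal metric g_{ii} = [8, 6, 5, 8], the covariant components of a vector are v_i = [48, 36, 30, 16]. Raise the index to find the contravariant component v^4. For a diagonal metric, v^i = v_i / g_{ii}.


To raise an index with a diagonal metric: v^i = v_i / g_{ii}.
For index 4: v_4 = 16, g_{44} = 8
v^4 = 16 / 8 = 2

2


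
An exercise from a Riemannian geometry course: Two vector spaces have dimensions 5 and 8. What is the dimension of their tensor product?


The dimension of a tensor product is the product of dimensions.
dim(V) = 5, dim(W) = 8
dim(V (x) W) = 5 * 8 = 40

40


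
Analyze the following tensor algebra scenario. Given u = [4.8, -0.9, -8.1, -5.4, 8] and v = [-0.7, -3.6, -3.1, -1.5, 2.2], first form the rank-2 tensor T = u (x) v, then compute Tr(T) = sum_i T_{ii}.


The outer product gives T_{ij} = u_i v_j.
The trace (contraction) is Tr(T) = sum_i T_{ii} = sum_i u_i v_i.
Diagonal entries:
T_{11} = u_1 * v_1 = 4.8 * -0.7 = -3.36
T_{22} = u_2 * v_2 = -0.9 * -3.6 = 3.24
T_{33} = u_3 * v_3 = -8.1 * -3.1 = 25.11
T_{44} = u_4 * v_4 = -5.4 * -1.5 = 8.1
T_{55} = u_5 * v_5 = 8 * 2.2 = 17.6
Tr(T) = -3.36 + 3.24 + 25.11 + 8.1 + 17.6 = 50.69

50.69


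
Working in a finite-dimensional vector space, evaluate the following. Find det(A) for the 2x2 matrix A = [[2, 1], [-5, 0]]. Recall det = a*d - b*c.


For a 2x2 matrix [[a, b], [c, d]], det = a*d - b*c.
a = 2, b = 1, c = -5, d = 0
a*d = 2 * 0 = 0
b*c = 1 * -5 = -5
det = 0 - -5 = 5

5


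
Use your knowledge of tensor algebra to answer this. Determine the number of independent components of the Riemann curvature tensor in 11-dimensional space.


The Riemann tensor in d dimensions has d^2(d^2 - 1)/12 independent components.
d = 11, so d^2 = 121
d^2 - 1 = 120
d^2(d^2 - 1) = 121 * 120 = 14520
Divide by 12: 14520 / 12 = 1210

1210


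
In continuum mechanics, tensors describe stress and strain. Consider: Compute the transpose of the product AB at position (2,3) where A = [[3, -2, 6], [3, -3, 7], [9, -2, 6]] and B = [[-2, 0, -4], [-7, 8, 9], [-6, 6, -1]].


(AB)^T_{ij} = (AB)_{ji} = sum_k A_{jk} B_{ki}.
For i=2, j=3 we need (AB)_{32}:
A_{31} * B_{12} = 9 * 0 = 0
A_{32} * B_{22} = -2 * 8 = -16
A_{33} * B_{32} = 6 * 6 = 36
Sum = 0 + -16 + 36 = 20

20


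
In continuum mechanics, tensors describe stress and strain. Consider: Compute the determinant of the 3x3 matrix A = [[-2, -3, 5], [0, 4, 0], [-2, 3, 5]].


Expanding along the first row, det(A) = a11*M_11 - a12*M_12 + a13*M_13, where M_1j is the (1,j) minor.
Minor M_11 = 4*5 - 0*3 = 20
Minor M_12 = 0*5 - 0*-2 = 0
Minor M_13 = 0*3 - 4*-2 = 8
det = -2*(20) - -3*(0) + 5*(8)
    = -40 - 0 + 40
    = 0

0


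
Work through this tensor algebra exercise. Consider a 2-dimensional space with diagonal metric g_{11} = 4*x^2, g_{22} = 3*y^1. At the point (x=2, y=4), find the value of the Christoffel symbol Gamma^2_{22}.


For a diagonal metric, Gamma^k_{ij} = (1/2) g^{kk} (dg_{ik}/dx_j + dg_{jk}/dx_i - dg_{ij}/dx_k).
The metric is diagonal, so g_{ab} = 0 for a != b.
At the given point: g_{11} = 16, g_{22} = 12
g^{22} = 1/12
dg_{22}/dx_2 = dg_{22}/dx_2 = 3
dg_{22}/dx_2 = dg_{22}/dx_2 = 3
dg_{22}/dx_2 = dg_{22}/dx_2 = 3
Numerator = 3 + 3 - 3 = 3
Gamma^2_{22} = 3 / (2 * 12) = 1/8

1/8


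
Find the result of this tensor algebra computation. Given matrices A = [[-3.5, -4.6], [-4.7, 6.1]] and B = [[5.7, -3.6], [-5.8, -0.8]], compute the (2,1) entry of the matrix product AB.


(AB)_{ij} = sum_k A_{ik} B_{kj}.
For i=2, j=1:
A_{21} * B_{11} = -4.7 * 5.7 = -26.79
A_{22} * B_{21} = 6.1 * -5.8 = -35.38
Sum = -26.79 + -35.38 = -62.17

-62.17


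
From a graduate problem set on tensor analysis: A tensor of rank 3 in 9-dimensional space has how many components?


The number of components of a rank-r tensor in d dimensions is d^r.
Here d = 9 and r = 3.
9^3 = 729

729


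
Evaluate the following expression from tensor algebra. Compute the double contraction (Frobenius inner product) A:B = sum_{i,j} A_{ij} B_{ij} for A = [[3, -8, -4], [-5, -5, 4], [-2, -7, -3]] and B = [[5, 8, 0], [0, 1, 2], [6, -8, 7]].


A:B = sum over all i,j of A_{ij} * B_{ij}.
Row 1: 3*5=15, -8*8=-64, -4*0=0 => row sum = -49
Row 2: -5*0=0, -5*1=-5, 4*2=8 => row sum = 3
Row 3: -2*6=-12, -7*-8=56, -3*7=-21 => row sum = 23
Total = -49 + 3 + 23 = -23

-23


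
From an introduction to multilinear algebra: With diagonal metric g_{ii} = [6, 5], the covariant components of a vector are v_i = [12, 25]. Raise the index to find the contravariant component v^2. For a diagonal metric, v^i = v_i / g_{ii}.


To raise an index with a diagonal metric: v^i = v_i / g_{ii}.
For index 2: v_2 = 25, g_{22} = 5
v^2 = 25 / 5 = 5

5


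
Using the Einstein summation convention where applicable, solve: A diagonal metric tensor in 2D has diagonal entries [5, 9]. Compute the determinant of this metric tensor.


For a diagonal metric, the determinant is the product of diagonal entries.
Diagonal entries: 5, 9
det(g) = 5 * 9 = 45

45


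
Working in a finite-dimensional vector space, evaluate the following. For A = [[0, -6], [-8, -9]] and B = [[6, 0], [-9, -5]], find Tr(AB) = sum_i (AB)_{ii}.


Tr(AB) = sum_i (AB)_{ii} where (AB)_{ii} = sum_k A_{ik} B_{ki}.
(AB)_{11} = 0*6 + -6*-9 = 54
(AB)_{22} = -8*0 + -9*-5 = 45
Tr(AB) = 54 + 45 = 99

99


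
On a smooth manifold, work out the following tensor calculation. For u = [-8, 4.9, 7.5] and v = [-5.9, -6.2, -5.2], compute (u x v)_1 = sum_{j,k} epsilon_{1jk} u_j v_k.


(u x v)_1 = sum_{j,k} epsilon_{1jk} u_j v_k. Only permutations of (1,2,3) contribute; the two non-zero terms are:
eps_{123} u_2 v_3 = 1 * 4.9 * -5.2 = -25.48
eps_{132} u_3 v_2 = -1 * 7.5 * -6.2 = 46.5
(u x v)_1 = 21.02

21.02


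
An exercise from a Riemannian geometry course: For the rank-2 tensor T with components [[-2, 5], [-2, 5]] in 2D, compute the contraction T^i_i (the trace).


The contraction (trace) of a rank-2 tensor is the sum of its diagonal elements.
Diagonal entries: A[1,1] = -2, A[2,2] = 5
Tr(A) = -2 + 5 = 3

3


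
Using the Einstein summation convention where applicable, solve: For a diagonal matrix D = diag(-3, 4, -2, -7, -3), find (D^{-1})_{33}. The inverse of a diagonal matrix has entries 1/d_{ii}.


For a diagonal matrix, the inverse has entries (D^{-1})_{ii} = 1/d_{ii}.
The diagonal entries are: d_{11} = -3, d_{22} = 4, d_{33} = -2, d_{44} = -7, d_{55} = -3
We need (D^{-1})_{33} = 1/d_{33} = 1/-2 = -1/2

-1/2


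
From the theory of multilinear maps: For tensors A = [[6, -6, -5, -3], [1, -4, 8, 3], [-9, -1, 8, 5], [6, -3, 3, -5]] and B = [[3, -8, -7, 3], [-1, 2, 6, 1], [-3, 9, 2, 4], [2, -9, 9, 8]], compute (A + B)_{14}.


Tensor addition is component-wise: (A + B)_{ij} = A_{ij} + B_{ij}.
A_{14} = -3
B_{14} = 3
(A + B)_{14} = -3 + 3 = 0

0


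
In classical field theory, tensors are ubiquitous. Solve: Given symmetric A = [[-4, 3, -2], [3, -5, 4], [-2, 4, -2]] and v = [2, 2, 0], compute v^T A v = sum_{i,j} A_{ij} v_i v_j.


First compute Av:
(Av)_1 = -4*2 + 3*2 + -2*0 = -2
(Av)_2 = 3*2 + -5*2 + 4*0 = -4
(Av)_3 = -2*2 + 4*2 + -2*0 = 4
Av = [-2, -4, 4]
Then v^T (Av) = 2*-2 + 2*-4 + 0*4
= -4 + -8 + 0 = -12

-12


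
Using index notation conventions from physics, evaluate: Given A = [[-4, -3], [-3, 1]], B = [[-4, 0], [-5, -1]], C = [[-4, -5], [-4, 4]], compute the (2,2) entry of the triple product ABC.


(ABC)_{22} = sum_m (AB)_{2m} C_{m2}. First compute row 2 of AB.
(AB)_{21} = -3*-4 + 1*-5 = 7
(AB)_{22} = -3*0 + 1*-1 = -1
Now contract with column 2 of C:
(AB)_{21} * C_{12} = 7 * -5 = -35
(AB)_{22} * C_{22} = -1 * 4 = -4
(ABC)_{22} = -35 + -4 = -39

-39


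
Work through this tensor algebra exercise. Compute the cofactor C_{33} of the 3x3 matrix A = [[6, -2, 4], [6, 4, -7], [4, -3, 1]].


To find cofactor C_{33}, delete row 3 and column 3.
The resulting 2x2 submatrix is: [[6, -2], [6, 4]]
Minor M_{33} = 6*4 - -2*6
  = 24 - -12 = 36
Sign = (-1)^(3+3) = (-1)^6 = 1
Cofactor C_{33} = 1 * 36 = 36

36


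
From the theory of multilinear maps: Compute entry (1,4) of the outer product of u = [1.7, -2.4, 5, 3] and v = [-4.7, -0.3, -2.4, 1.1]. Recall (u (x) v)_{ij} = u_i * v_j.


The outer product entry T_{ij} = u_i * v_j.
We need i=1, j=4.
u_1 = 1.7, v_4 = 1.1
T_{1,4} = 1.7 * 1.1 = 1.87

1.87
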